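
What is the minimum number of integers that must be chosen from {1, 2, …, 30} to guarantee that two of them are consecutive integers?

Partition {1, …, 30} into 15 pairs: {1,2}, {3,4}, …, {29,30}.
Choosing 15 integers — say the 15 even numbers 2, 4, …, 30 — takes one from each pair and avoids the property.
Choosing 16 forces two into the same pair by pigeonhole, and those are consecutive. So 16.

16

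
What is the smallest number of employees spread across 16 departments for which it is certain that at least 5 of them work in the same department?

65

There are 16 departments acting as pigeonholes.
With 16 × 4 = 64 employees we could place exactly 4 in each, with no class reaching 5.
One more forces some class to hold 5, so 64 + 1 = 65.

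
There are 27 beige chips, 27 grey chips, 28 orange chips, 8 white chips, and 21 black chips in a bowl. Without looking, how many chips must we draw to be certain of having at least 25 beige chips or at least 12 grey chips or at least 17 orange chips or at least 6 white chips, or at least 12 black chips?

Each of the 5 colors has its own threshold; avoid all of them simultaneously.
The worst case stops just short of every target: 24 beige, 11 grey, 16 orange, 5 white, 11 black — 24 + 11 + 16 + 5 + 11 = 67 chips.
One more chip must push some color to its target, so 67 + 1 = 68.

68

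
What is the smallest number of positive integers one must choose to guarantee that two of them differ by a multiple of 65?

Two integers differ by a multiple of 65 exactly when they share a remainder mod 65.
There are 65 residue classes mod 65, so 65 integers can all lie in distinct classes.
One more integer must repeat a residue, giving a difference divisible by 65. So n = 65 + 1 = 66.

66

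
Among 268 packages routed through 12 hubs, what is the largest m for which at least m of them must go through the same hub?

23

The 268 packages fall into 12 hubs.
If each of the 12 hubs held at most 22, the total would be at most 12 × 22 = 264 < 268, a contradiction.
So at least one holds ⌈268/12⌉ = 23.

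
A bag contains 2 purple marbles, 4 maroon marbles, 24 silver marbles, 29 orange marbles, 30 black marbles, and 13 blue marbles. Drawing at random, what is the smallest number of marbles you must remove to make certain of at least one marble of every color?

101

The hardest color to obtain is purple: we could draw every other marble first — 102 − 2 = 100 marbles — without a single purple one.
The next draw must be purple, so 100 + 1 = 101.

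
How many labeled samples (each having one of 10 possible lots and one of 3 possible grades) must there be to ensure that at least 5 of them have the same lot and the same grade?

121

There are 10 × 3 = 30 (lot, grade) combinations acting as pigeonholes.
With 30 × 4 = 120 labeled samples we could place exactly 4 in each, with no (lot, grade) pair reaching 5.
One more forces some (lot, grade) pair to hold 5, so 120 + 1 = 121.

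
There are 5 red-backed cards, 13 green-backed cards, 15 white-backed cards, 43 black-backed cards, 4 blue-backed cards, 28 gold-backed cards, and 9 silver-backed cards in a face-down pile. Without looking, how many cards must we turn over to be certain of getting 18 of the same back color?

81

Treat the 7 back colors as pigeonholes.
In the worst case we take at most 17 of each back color, but all 5 red-backed, all 13 green-backed, all 15 white-backed, all 4 blue-backed, and all 9 silver-backed (fewer than 17), giving 5 + 13 + 15 + 17 + 4 + 17 + 9 = 80.
One more card then forces some back color to 18, so 80 + 1 = 81.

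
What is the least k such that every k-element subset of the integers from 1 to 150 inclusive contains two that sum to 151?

76

Partition {1, …, 150} into 75 pairs: {1,150}, {2,149}, …, {75,76}.
Choosing 75 integers — say the integers 1 through 75 — takes one from each pair and avoids the property.
Choosing 76 forces two into the same pair by pigeonhole, and those sum to 151. So 76.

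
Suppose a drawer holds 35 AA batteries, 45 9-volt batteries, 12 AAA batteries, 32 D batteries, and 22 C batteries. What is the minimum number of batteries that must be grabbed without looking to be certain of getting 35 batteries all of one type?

135

Treat the 5 types as pigeonholes.
In the worst case we take at most 34 of each type, but all 12 AAA, all 32 D, and all 22 C (fewer than 34), giving 34 + 34 + 12 + 32 + 22 = 134.
One more battery then forces some type to 35, so 134 + 1 = 135.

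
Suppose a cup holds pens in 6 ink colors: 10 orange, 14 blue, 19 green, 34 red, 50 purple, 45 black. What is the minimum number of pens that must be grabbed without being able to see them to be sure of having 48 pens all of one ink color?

Treat the 6 ink colors as pigeonholes.
In the worst case we take at most 47 of each ink color, but all 10 orange, all 14 blue, all 19 green, all 34 red, and all 45 black (fewer than 47), giving 10 + 14 + 19 + 34 + 47 + 45 = 169.
One more pen then forces some ink color to 48, so 169 + 1 = 170.

170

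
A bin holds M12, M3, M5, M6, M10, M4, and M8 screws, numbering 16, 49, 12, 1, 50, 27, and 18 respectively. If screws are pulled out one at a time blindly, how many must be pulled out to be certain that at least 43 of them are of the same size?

In the worst case we take at most 42 of each size, but all 16 M12, all 12 M5, all 1 M6, all 27 M4, and all 18 M8 (fewer than 42), giving 16 + 42 + 12 + 1 + 42 + 27 + 18 = 158.
One more screw then forces some size to 43, so 158 + 1 = 159.

159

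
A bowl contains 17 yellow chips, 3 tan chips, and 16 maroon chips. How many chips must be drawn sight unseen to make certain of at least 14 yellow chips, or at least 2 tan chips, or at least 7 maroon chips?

The worst case stops just short of every target: 13 yellow, 1 tan, 6 maroon — 13 + 1 + 6 = 20 chips.
One more chip must push some color to its target, so 20 + 1 = 21.

21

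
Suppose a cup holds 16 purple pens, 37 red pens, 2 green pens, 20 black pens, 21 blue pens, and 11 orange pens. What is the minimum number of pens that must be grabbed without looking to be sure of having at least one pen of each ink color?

The hardest ink color to obtain is green: we could draw every other pen first — 107 − 2 = 105 pens — without a single green one.
The next draw must be green, so 105 + 1 = 106.

106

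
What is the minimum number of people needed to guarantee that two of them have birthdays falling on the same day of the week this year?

8

There are 7 days of the week acting as pigeonholes.
With 7 people we could place one in each, avoiding any repeat.
One more forces some class to hold 2, so 7 + 1 = 8.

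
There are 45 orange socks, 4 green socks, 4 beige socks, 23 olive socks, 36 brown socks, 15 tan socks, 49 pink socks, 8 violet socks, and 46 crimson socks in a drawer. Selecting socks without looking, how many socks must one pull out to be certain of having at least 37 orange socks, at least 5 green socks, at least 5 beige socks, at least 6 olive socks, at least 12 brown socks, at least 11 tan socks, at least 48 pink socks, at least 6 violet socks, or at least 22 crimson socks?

Each of the 9 colors has its own threshold; avoid all of them simultaneously.
The worst case stops just short of every target: 36 orange, 4 green, 4 beige, 5 olive, 11 brown, 10 tan, 47 pink, 5 violet, 21 crimson — 36 + 4 + 4 + 5 + 11 + 10 + 47 + 5 + 21 = 143 socks.
One more sock must push some color to its target, so 143 + 1 = 144.

144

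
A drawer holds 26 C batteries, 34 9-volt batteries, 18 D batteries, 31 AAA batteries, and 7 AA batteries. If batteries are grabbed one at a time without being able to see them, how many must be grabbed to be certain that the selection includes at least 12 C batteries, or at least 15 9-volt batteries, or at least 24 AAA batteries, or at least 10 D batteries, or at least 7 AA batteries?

64

The worst case stops just short of every target: 11 C, 14 9-volt, 9 D, 23 AAA, 6 AA — 11 + 14 + 9 + 23 + 6 = 63 batteries.
One more battery must push some type to its target, so 63 + 1 = 64.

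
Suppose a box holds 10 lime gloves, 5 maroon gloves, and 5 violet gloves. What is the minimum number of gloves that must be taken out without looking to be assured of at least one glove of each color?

The hardest color to obtain is maroon: we could draw every other glove first — 20 − 5 = 15 gloves — without a single maroon one.
The next draw must be maroon, so 15 + 1 = 16.

16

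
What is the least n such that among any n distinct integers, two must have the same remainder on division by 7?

Two integers differ by a multiple of 7 exactly when they share a remainder mod 7.
There are 7 residue classes mod 7, so 7 integers can all lie in distinct classes.
One more integer must repeat a residue, giving a difference divisible by 7. So n = 7 + 1 = 8.

8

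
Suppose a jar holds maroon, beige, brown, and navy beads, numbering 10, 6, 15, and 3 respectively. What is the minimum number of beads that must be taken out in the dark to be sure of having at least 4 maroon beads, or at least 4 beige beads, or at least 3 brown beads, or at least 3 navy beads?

11

The worst case stops just short of every target: 3 maroon, 3 beige, 2 brown, 2 navy — 3 + 3 + 2 + 2 = 10 beads.
One more bead must push some color to its target, so 10 + 1 = 11.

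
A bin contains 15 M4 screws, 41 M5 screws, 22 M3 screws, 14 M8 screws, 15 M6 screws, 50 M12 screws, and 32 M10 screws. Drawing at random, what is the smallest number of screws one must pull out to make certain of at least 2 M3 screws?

The worst case draws every non-M3 screw first: 15 + 41 + 14 + 15 + 50 + 32 = 167.
The next 2 draws are then forced to be M3, giving 167 + 2 = 169.

169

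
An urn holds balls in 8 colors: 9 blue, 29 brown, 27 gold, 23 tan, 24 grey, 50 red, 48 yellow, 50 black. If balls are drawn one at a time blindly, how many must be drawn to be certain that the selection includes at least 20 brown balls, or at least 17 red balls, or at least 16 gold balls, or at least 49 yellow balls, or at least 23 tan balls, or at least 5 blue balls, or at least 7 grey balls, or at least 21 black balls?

Each of the 8 colors has its own threshold; avoid all of them simultaneously.
The worst case stops just short of every target: 4 blue, 19 brown, 15 gold, 22 tan, 6 grey, 16 red, 48 yellow, 20 black — 4 + 19 + 15 + 22 + 6 + 16 + 48 + 20 = 150 balls.
One more ball must push some color to its target, so 150 + 1 = 151.

151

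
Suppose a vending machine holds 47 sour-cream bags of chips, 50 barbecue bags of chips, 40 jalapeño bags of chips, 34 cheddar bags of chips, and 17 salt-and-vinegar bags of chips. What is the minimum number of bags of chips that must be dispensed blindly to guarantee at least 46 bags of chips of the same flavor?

Treat the 5 flavors as pigeonholes.
In the worst case we take at most 45 of each flavor, but all 40 jalapeño, all 34 cheddar, and all 17 salt-and-vinegar (fewer than 45), giving 45 + 45 + 40 + 34 + 17 = 181.
One more bag of chips then forces some flavor to 46, so 181 + 1 = 182.

182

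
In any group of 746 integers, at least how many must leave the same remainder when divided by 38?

If each of the 38 residue classes modulo 38 held at most 19, the total would be at most 38 × 19 = 722 < 746, a contradiction.
So at least one holds ⌈746/38⌉ = 20.

20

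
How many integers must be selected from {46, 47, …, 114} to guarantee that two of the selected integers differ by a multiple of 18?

Group the integers by remainder mod 18; there are 18 residue classes, each nonempty in this range.
Choosing one from each class (18 integers) avoids any shared remainder.
One more choice must repeat a class, so two differ by a multiple of 18. Hence 18 + 1 = 19.

19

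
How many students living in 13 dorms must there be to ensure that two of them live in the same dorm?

There are 13 dorms acting as pigeonholes.
With 13 students we could place one in each, avoiding any repeat.
One more forces some class to hold 2, so 13 + 1 = 14.

14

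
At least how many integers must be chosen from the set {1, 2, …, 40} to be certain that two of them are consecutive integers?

21

Partition {1, …, 40} into 20 pairs: {1,2}, {3,4}, …, {39,40}.
Choosing 20 integers — say the 20 even numbers 2, 4, …, 40 — takes one from each pair and avoids the property.
Choosing 21 forces two into the same pair by pigeonhole, and those are consecutive. So 21.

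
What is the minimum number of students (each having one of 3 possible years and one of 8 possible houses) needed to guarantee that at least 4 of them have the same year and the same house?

There are 3 × 8 = 24 (year, house) combinations acting as pigeonholes.
With 24 × 3 = 72 students we could place exactly 3 in each, with no (year, house) pair reaching 4.
One more forces some (year, house) pair to hold 4, so 72 + 1 = 73.

73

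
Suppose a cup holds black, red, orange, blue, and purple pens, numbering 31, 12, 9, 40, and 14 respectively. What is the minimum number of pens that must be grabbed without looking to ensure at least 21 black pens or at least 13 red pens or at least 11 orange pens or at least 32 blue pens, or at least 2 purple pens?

74

Each of the 5 ink colors has its own threshold; avoid all of them simultaneously.
The worst case stops just short of every target: 20 black, 12 red, all 9 orange, 31 blue, 1 purple — 20 + 12 + 9 + 31 + 1 = 73 pens.
One more pen must push some ink color to its target, so 73 + 1 = 74.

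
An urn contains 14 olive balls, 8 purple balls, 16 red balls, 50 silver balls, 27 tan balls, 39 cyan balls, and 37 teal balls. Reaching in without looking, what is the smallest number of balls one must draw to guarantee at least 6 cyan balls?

The worst case draws every non-cyan ball first: 14 + 8 + 16 + 50 + 27 + 37 = 152.
The next 6 draws are then forced to be cyan, giving 152 + 6 = 158.

158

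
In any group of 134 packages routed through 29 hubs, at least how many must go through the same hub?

5

If each of the 29 hubs held at most 4, the total would be at most 29 × 4 = 116 < 134, a contradiction.
So at least one holds ⌈134/29⌉ = 5.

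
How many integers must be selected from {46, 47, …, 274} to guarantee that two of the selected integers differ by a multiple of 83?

Use the pigeonhole principle on residue classes: group the integers by remainder mod 83; there are 83 residue classes, each nonempty in this range.
Choosing one from each class (83 integers) avoids any shared remainder.
One more choice must repeat a class, so two differ by a multiple of 83. Hence 83 + 1 = 84.

84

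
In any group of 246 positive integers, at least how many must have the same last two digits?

There are 100 possible two-digit endings, which serve as the pigeonholes.
If each of the 100 possible two-digit endings held at most 2, the total would be at most 100 × 2 = 200 < 246, a contradiction.
So at least one holds ⌈246/100⌉ = 3.

3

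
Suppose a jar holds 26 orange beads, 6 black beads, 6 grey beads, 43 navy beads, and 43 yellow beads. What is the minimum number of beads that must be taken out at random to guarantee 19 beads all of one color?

67

In the worst case we take at most 18 of each color, but all 6 black and all 6 grey (fewer than 18), giving 18 + 6 + 6 + 18 + 18 = 66.
One more bead then forces some color to 19, so 66 + 1 = 67.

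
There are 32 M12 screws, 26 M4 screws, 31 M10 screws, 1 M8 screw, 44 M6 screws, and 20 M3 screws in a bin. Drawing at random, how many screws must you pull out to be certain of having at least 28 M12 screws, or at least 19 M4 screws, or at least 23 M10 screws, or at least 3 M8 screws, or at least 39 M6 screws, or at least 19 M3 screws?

The worst case stops just short of every target: 27 M12, 18 M4, 22 M10, all 1 M8, 38 M6, 18 M3 — 27 + 18 + 22 + 1 + 38 + 18 = 124 screws.
One more screw must push some size to its target, so 124 + 1 = 125.

125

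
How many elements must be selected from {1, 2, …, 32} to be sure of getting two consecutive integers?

Partition {1, …, 32} into 16 pairs: {1,2}, {3,4}, …, {31,32}.
Choosing 16 integers — say the 16 even numbers 2, 4, …, 32 — takes one from each pair and avoids the property.
Choosing 17 forces two into the same pair by pigeonhole, and those are consecutive. So 17.

17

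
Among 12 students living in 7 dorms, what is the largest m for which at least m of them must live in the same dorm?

The 12 students fall into 7 dorms.
If each of the 7 dorms held at most 1, the total would be at most 7 × 1 = 7 < 12, a contradiction.
So at least one holds ⌈12/7⌉ = 2.

2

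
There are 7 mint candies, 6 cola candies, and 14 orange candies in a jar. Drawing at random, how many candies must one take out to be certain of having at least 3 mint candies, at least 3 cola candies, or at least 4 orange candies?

8

The worst case stops just short of every target: 2 mint, 2 cola, 3 orange — 2 + 2 + 3 = 7 candies.
One more candy must push some flavor to its target, so 7 + 1 = 8.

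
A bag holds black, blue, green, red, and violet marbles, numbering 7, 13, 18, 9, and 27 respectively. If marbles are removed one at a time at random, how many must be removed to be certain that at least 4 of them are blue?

To avoid blue marbles as long as possible, exhaust the other 4 colors first.
The worst case draws every non-blue marble first: 7 + 18 + 9 + 27 = 61.
The next 4 draws are then forced to be blue, giving 61 + 4 = 65.

65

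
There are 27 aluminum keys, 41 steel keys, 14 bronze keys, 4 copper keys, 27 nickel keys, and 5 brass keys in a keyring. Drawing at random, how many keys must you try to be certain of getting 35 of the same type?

112

Treat the 6 types as pigeonholes.
In the worst case we take at most 34 of each type, but all 27 aluminum, all 14 bronze, all 4 copper, all 27 nickel, and all 5 brass (fewer than 34), giving 27 + 34 + 14 + 4 + 27 + 5 = 111.
One more key then forces some type to 35, so 111 + 1 = 112.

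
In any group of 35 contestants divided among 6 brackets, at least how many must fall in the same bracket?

If each of the 6 brackets held at most 5, the total would be at most 6 × 5 = 30 < 35, a contradiction.
So at least one holds ⌈35/6⌉ = 6.

6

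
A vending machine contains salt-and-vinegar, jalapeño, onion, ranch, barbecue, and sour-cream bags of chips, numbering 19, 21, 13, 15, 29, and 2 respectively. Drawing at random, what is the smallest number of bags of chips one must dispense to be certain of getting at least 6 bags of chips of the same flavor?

In the worst case we take at most 5 of each flavor, but all 2 sour-cream (fewer than 5), giving 5 + 5 + 5 + 5 + 5 + 2 = 27.
One more bag of chips then forces some flavor to 6, so 27 + 1 = 28.

28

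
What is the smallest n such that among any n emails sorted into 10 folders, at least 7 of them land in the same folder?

61

There are 10 folders acting as pigeonholes.
With 10 × 6 = 60 emails we could place exactly 6 in each, with no class reaching 7.
One more forces some class to hold 7, so 60 + 1 = 61.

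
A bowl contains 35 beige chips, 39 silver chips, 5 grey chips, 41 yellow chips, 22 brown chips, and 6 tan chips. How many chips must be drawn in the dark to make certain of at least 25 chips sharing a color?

106

In the worst case we take at most 24 of each color, but all 5 grey, all 22 brown, and all 6 tan (fewer than 24), giving 24 + 24 + 5 + 24 + 22 + 6 = 105.
One more chip then forces some color to 25, so 105 + 1 = 106.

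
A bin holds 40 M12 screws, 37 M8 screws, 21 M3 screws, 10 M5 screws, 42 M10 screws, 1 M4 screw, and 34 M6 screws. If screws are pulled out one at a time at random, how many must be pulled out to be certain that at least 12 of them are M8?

The worst case draws every non-M8 screw first: 40 + 21 + 10 + 42 + 1 + 34 = 148.
The next 12 draws are then forced to be M8, giving 148 + 12 = 160.

160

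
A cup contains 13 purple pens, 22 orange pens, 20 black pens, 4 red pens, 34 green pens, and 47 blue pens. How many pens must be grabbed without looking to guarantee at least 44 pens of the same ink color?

137

Treat the 6 ink colors as pigeonholes.
In the worst case we take at most 43 of each ink color, but all 13 purple, all 22 orange, all 20 black, all 4 red, and all 34 green (fewer than 43), giving 13 + 22 + 20 + 4 + 34 + 43 = 136.
One more pen then forces some ink color to 44, so 136 + 1 = 137.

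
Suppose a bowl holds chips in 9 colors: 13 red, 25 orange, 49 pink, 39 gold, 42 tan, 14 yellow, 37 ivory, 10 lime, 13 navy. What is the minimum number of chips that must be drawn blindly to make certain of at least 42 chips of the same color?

In the worst case we take at most 41 of each color, but all 13 red, all 25 orange, all 39 gold, all 14 yellow, all 37 ivory, all 10 lime, and all 13 navy (fewer than 41), giving 13 + 25 + 41 + 39 + 41 + 14 + 37 + 10 + 13 = 233.
One more chip then forces some color to 42, so 233 + 1 = 234.

234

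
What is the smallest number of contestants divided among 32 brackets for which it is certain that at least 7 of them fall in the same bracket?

193

There are 32 brackets acting as pigeonholes.
With 32 × 6 = 192 contestants we could place exactly 6 in each, with no class reaching 7.
One more forces some class to hold 7, so 192 + 1 = 193.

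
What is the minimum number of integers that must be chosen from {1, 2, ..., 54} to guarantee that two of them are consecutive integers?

28

Partition {1, …, 54} into 27 pairs: {1,2}, {3,4}, …, {53,54}.
Choosing 27 integers — say the 27 even numbers 2, 4, …, 54 — takes one from each pair and avoids the property.
Choosing 28 forces two into the same pair by pigeonhole, and those are consecutive. So 28.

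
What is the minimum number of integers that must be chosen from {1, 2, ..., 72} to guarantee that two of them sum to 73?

37

Partition {1, …, 72} into 36 pairs: {1,72}, {2,71}, …, {36,37}.
Choosing 36 integers — say the integers 1 through 36 — takes one from each pair and avoids the property.
Choosing 37 forces two into the same pair by pigeonhole, and those sum to 73. So 37.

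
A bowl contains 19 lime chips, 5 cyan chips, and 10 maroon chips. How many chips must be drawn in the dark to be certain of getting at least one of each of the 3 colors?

The hardest color to obtain is cyan: we could draw every other chip first — 34 − 5 = 29 chips — without a single cyan one.
The next draw must be cyan, so 29 + 1 = 30.

30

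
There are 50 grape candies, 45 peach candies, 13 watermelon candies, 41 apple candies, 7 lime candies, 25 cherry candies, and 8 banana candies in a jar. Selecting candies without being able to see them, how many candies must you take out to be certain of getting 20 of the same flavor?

Treat the 7 flavors as pigeonholes.
In the worst case we take at most 19 of each flavor, but all 13 watermelon, all 7 lime, and all 8 banana (fewer than 19), giving 19 + 19 + 13 + 19 + 7 + 19 + 8 = 104.
One more candy then forces some flavor to 20, so 104 + 1 = 105.

105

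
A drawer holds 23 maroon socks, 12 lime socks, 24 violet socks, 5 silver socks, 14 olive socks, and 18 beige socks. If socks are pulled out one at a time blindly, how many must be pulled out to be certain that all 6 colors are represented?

The hardest color to obtain is silver: we could draw every other sock first — 96 − 5 = 91 socks — without a single silver one.
The next draw must be silver, so 91 + 1 = 92.

92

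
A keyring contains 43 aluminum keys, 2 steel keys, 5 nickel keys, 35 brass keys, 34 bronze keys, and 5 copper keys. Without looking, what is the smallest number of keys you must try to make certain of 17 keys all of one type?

61

In the worst case we take at most 16 of each type, but all 2 steel, all 5 nickel, and all 5 copper (fewer than 16), giving 16 + 2 + 5 + 16 + 16 + 5 = 60.
One more key then forces some type to 17, so 60 + 1 = 61.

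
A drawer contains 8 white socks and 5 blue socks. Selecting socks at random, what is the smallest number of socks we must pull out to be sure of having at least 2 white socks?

To avoid white socks as long as possible, exhaust the other 1 color first.
The worst case draws every non-white sock first: 5.
The next 2 draws are then forced to be white, giving 5 + 2 = 7.

7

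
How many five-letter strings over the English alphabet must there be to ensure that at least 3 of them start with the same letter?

53

There are 26 possible first letters acting as pigeonholes.
With 26 × 2 = 52 five-letter strings over the English alphabet we could place exactly 2 in each, with no class reaching 3.
One more forces some class to hold 3, so 52 + 1 = 53.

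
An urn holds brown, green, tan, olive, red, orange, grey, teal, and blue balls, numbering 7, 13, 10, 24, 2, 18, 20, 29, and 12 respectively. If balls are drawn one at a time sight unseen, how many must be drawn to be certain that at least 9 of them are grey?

124

To avoid grey balls as long as possible, exhaust the other 8 colors first.
The worst case draws every non-grey ball first: 7 + 13 + 10 + 24 + 2 + 18 + 29 + 12 = 115.
The next 9 draws are then forced to be grey, giving 115 + 9 = 124.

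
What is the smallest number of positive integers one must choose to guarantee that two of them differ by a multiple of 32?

Use the pigeonhole principle on residue classes: two integers differ by a multiple of 32 exactly when they share a remainder mod 32.
There are 32 residue classes mod 32, so 32 integers can all lie in distinct classes.
One more integer must repeat a residue, giving a difference divisible by 32. So n = 32 + 1 = 33.

33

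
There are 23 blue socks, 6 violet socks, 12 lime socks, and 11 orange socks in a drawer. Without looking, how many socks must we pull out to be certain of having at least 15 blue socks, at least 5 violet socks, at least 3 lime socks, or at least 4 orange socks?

24

Each of the 4 colors has its own threshold; avoid all of them simultaneously.
The worst case stops just short of every target: 14 blue, 4 violet, 2 lime, 3 orange — 14 + 4 + 2 + 3 = 23 socks.
One more sock must push some color to its target, so 23 + 1 = 24.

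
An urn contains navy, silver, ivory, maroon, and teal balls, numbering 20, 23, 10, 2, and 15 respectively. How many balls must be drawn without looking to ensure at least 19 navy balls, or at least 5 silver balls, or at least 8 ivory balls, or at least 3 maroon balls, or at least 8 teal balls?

39

The worst case stops just short of every target: 18 navy, 4 silver, 7 ivory, 2 maroon, 7 teal — 18 + 4 + 7 + 2 + 7 = 38 balls.
One more ball must push some color to its target, so 38 + 1 = 39.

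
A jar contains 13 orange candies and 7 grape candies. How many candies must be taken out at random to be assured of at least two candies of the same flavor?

The worst case takes 1 candy of each flavor without reaching 2 of any: 2 × 1 = 2.
The next candy must bring some flavor to 2, so 2 + 1 = 3.

3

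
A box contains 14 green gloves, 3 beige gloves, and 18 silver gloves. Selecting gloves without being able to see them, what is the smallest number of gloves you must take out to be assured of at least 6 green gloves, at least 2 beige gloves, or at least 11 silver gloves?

17

The worst case stops just short of every target: 5 green, 1 beige, 10 silver — 5 + 1 + 10 = 16 gloves.
One more glove must push some color to its target, so 16 + 1 = 17.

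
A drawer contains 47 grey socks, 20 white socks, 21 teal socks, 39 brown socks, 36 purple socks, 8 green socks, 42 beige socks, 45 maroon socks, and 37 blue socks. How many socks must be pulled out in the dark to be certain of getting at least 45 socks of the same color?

292

In the worst case we take at most 44 of each color, but all 20 white, all 21 teal, all 39 brown, all 36 purple, all 8 green, all 42 beige, and all 37 blue (fewer than 44), giving 44 + 20 + 21 + 39 + 36 + 8 + 42 + 44 + 37 = 291.
One more sock then forces some color to 45, so 291 + 1 = 292.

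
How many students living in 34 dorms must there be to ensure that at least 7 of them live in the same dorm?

There are 34 dorms acting as pigeonholes.
With 34 × 6 = 204 students we could place exactly 6 in each, with no class reaching 7.
One more forces some class to hold 7, so 204 + 1 = 205.

205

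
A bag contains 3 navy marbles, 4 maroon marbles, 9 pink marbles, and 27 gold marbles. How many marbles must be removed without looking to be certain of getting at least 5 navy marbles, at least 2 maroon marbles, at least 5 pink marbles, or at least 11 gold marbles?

Each of the 4 colors has its own threshold; avoid all of them simultaneously.
The worst case stops just short of every target: all 3 navy, 1 maroon, 4 pink, 10 gold — 3 + 1 + 4 + 10 = 18 marbles.
One more marble must push some color to its target, so 18 + 1 = 19.

19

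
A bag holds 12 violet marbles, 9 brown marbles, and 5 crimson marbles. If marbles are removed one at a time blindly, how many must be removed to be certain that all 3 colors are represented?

22

The hardest color to obtain is crimson: we could draw every other marble first — 26 − 5 = 21 marbles — without a single crimson one.
The next draw must be crimson, so 21 + 1 = 22.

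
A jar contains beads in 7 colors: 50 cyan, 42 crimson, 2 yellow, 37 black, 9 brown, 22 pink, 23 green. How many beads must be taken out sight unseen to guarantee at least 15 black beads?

The worst case draws every non-black bead first: 50 + 42 + 2 + 9 + 22 + 23 = 148.
The next 15 draws are then forced to be black, giving 148 + 15 = 163.

163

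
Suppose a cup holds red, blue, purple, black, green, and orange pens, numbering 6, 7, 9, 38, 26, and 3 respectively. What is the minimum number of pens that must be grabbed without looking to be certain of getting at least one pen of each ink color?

87

The hardest ink color to obtain is orange: we could draw every other pen first — 89 − 3 = 86 pens — without a single orange one.
The next draw must be orange, so 86 + 1 = 87.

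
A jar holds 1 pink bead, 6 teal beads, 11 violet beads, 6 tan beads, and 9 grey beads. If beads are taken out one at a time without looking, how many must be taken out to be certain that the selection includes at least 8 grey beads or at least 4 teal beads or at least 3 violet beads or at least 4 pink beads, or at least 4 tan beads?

17

Each of the 5 colors has its own threshold; avoid all of them simultaneously.
The worst case stops just short of every target: all 1 pink, 3 teal, 2 violet, 3 tan, 7 grey — 1 + 3 + 2 + 3 + 7 = 16 beads.
One more bead must push some color to its target, so 16 + 1 = 17.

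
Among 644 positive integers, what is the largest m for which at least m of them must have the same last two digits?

There are 100 possible two-digit endings, which serve as the pigeonholes.
If each of the 100 possible two-digit endings held at most 6, the total would be at most 100 × 6 = 600 < 644, a contradiction.
So at least one holds ⌈644/100⌉ = 7.

7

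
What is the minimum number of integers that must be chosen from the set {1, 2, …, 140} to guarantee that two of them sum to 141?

Partition {1, …, 140} into 70 pairs: {1,140}, {2,139}, …, {70,71}.
Choosing 70 integers — say the integers 1 through 70 — takes one from each pair and avoids the property.
Choosing 71 forces two into the same pair by pigeonhole, and those sum to 141. So 71.

71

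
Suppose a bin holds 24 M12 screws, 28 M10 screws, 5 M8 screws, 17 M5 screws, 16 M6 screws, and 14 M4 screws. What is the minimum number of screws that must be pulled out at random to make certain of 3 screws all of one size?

The worst case takes 2 screws of each size without reaching 3 of any: 6 × 2 = 12.
The next screw must bring some size to 3, so 12 + 1 = 13.

13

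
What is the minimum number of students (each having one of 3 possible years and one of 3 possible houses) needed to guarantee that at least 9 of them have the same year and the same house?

There are 3 × 3 = 9 (year, house) combinations acting as pigeonholes.
With 9 × 8 = 72 students we could place exactly 8 in each, with no (year, house) pair reaching 9.
One more forces some (year, house) pair to hold 9, so 72 + 1 = 73.

73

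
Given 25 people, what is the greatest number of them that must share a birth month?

3

There are 12 months of the year, which serve as the pigeonholes.
If each of the 12 months of the year held at most 2, the total would be at most 12 × 2 = 24 < 25, a contradiction.
So at least one holds ⌈25/12⌉ = 3.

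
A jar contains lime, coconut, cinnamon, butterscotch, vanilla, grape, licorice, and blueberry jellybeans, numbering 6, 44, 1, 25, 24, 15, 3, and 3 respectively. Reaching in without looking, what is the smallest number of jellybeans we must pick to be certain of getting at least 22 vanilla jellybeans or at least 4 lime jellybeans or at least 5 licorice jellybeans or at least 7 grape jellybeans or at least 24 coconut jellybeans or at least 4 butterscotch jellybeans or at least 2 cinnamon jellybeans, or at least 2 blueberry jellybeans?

The worst case stops just short of every target: 3 lime, 23 coconut, 1 cinnamon, 3 butterscotch, 21 vanilla, 6 grape, all 3 licorice, 1 blueberry — 3 + 23 + 1 + 3 + 21 + 6 + 3 + 1 = 61 jellybeans.
One more jellybean must push some flavor to its target, so 61 + 1 = 62.

62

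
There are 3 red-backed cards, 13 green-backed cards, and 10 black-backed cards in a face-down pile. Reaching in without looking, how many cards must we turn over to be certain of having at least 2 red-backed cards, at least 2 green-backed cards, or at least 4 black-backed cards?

6

The worst case stops just short of every target: 1 red-backed, 1 green-backed, 3 black-backed — 1 + 1 + 3 = 5 cards.
One more card must push some back color to its target, so 5 + 1 = 6.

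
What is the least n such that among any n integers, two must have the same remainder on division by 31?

32

Use the pigeonhole principle on residue classes: two integers differ by a multiple of 31 exactly when they share a remainder mod 31.
There are 31 residue classes mod 31, so 31 integers can all lie in distinct classes.
One more integer must repeat a residue, giving a difference divisible by 31. So n = 31 + 1 = 32.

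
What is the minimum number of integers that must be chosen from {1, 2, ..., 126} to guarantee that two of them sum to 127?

64

Partition {1, …, 126} into 63 pairs: {1,126}, {2,125}, …, {63,64}.
Choosing 63 integers — say the integers 1 through 63 — takes one from each pair and avoids the property.
Choosing 64 forces two into the same pair by pigeonhole, and those sum to 127. So 64.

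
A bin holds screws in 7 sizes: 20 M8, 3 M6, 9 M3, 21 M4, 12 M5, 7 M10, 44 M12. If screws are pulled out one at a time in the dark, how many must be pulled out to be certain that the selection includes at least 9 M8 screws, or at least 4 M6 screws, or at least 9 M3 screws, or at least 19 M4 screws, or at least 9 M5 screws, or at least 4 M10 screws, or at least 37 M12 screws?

The worst case stops just short of every target: 8 M8, 3 M6, 8 M3, 18 M4, 8 M5, 3 M10, 36 M12 — 8 + 3 + 8 + 18 + 8 + 3 + 36 = 84 screws.
One more screw must push some size to its target, so 84 + 1 = 85.

85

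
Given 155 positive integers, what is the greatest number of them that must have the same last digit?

16

The 155 positive integers fall into 10 possible last digits.
If each of the 10 possible last digits held at most 15, the total would be at most 10 × 15 = 150 < 155, a contradiction.
So at least one holds ⌈155/10⌉ = 16.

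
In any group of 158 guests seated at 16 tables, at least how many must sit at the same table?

10

If each of the 16 tables held at most 9, the total would be at most 16 × 9 = 144 < 158, a contradiction.
So at least one holds ⌈158/16⌉ = 10.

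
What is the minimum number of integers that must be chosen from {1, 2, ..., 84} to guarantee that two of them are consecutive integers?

Partition {1, …, 84} into 42 pairs: {1,2}, {3,4}, …, {83,84}.
Choosing 42 integers — say the 42 even numbers 2, 4, …, 84 — takes one from each pair and avoids the property.
Choosing 43 forces two into the same pair by pigeonhole, and those are consecutive. So 43.

43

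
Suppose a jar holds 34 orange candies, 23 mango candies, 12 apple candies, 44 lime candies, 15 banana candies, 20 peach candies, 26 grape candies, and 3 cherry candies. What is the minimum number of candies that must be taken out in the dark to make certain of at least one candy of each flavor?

175

The hardest flavor to obtain is cherry: we could draw every other candy first — 177 − 3 = 174 candies — without a single cherry one.
The next draw must be cherry, so 174 + 1 = 175.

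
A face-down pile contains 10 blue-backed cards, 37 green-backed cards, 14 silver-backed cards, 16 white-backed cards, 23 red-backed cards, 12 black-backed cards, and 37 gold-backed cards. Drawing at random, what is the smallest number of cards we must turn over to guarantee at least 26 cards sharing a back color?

Treat the 7 back colors as pigeonholes.
In the worst case we take at most 25 of each back color, but all 10 blue-backed, all 14 silver-backed, all 16 white-backed, all 23 red-backed, and all 12 black-backed (fewer than 25), giving 10 + 25 + 14 + 16 + 23 + 12 + 25 = 125.
One more card then forces some back color to 26, so 125 + 1 = 126.

126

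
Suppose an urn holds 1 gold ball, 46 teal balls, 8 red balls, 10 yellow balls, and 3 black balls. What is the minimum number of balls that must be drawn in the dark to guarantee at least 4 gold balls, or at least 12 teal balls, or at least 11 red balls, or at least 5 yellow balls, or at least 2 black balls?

26

The worst case stops just short of every target: all 1 gold, 11 teal, all 8 red, 4 yellow, 1 black — 1 + 11 + 8 + 4 + 1 = 25 balls.
One more ball must push some color to its target, so 25 + 1 = 26.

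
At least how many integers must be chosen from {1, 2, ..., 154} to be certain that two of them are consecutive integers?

78

Partition {1, …, 154} into 77 pairs: {1,2}, {3,4}, …, {153,154}.
Choosing 77 integers — say the 77 even numbers 2, 4, …, 154 — takes one from each pair and avoids the property.
Choosing 78 forces two into the same pair by pigeonhole, and those are consecutive. So 78.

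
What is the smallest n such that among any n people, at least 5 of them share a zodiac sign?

49

There are 12 zodiac signs acting as pigeonholes.
With 12 × 4 = 48 people we could place exactly 4 in each, with no class reaching 5.
One more forces some class to hold 5, so 48 + 1 = 49.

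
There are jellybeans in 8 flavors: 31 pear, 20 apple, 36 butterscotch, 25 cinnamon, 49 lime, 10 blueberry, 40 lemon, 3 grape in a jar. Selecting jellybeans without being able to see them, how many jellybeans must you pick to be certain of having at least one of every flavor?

212

The hardest flavor to obtain is grape: we could draw every other jellybean first — 214 − 3 = 211 jellybeans — without a single grape one.
The next draw must be grape, so 211 + 1 = 212.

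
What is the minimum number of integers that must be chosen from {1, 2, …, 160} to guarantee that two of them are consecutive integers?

81

Partition {1, …, 160} into 80 pairs: {1,2}, {3,4}, …, {159,160}.
Choosing 80 integers — say the 80 even numbers 2, 4, …, 160 — takes one from each pair and avoids the property.
Choosing 81 forces two into the same pair by pigeonhole, and those are consecutive. So 81.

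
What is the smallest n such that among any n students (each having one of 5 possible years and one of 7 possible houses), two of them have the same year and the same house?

There are 5 × 7 = 35 (year, house) combinations acting as pigeonholes.
With 35 students we could place one in each, avoiding any repeat.
One more forces some (year, house) pair to hold 2, so 35 + 1 = 36.

36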